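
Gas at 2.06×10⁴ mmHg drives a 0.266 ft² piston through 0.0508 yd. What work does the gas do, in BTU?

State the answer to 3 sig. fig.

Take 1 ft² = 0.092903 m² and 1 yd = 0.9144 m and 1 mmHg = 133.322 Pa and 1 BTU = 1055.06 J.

2.99 BTU

2.06×10⁴ mmHg → 2.74643×10⁶ Pa
0.266 ft² → 0.0247122 m²
F = P × A = 2.74643×10⁶ × 0.0247122 = 67870.3 N
0.0508 yd → 0.0464515 m
W = F × d = 67870.3 × 0.0464515 = 3152.68 J
In BTU: 3152.68 / 1055.06 = 2.98815 BTU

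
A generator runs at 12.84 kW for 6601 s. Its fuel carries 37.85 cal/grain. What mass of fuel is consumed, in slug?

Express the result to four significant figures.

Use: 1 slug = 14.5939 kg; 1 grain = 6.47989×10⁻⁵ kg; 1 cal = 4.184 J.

2.376 slug

12.84 kW → 12840 W
E = P × t = 12840 × 6601 = 8.47568×10⁷ J
37.85 cal/grain → 2.44394×10⁶ J/kg
m = E / e_s = 8.47568×10⁷ / 2.44394×10⁶ = 34.6804 kg
In slug: 34.6804 / 14.5939 = 2.37636 slug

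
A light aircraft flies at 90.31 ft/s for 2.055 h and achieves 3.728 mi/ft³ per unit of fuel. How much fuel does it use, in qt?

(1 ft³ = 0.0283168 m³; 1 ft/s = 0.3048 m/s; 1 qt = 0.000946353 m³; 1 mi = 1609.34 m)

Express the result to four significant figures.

90.31 ft/s → 27.5265 m/s
2.055 h → 7398 s
d = v × t = 27.5265 × 7398 = 203641 m
3.728 mi/ft³ → 211875 m/m³
V = d / (distance per unit fuel) = 203641 / 211875 = 0.961137 m³
In qt: 0.961137 / 0.000946353 = 1015.62 qt

1016 qt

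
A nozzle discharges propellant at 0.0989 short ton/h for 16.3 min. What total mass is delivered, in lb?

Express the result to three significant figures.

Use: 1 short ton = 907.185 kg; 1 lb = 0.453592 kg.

0.0989 short ton/h → 0.0249224 kg/s
16.3 min → 978 s
m = ṁ × t = 0.0249224 × 978 = 24.3741 kg
In lb: 24.3741 / 0.453592 = 53.7357 lb

53.7 lb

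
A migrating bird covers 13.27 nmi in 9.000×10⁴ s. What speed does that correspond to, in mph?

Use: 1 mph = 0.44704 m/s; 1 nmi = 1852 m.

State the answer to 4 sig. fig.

13.27 nmi × 1852 = 24576 m
v = d / t = 24576 m / 90000 s = 0.273067 m/s
0.273067 m/s ÷ (0.44704 m/s/mph) = 0.610833 mph

0.6108 mph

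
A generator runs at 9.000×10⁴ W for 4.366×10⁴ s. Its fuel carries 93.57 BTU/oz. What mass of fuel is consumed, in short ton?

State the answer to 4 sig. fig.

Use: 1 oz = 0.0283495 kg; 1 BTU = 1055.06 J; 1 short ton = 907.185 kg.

E = P × t = 90000 × 43660 = 3.9294×10⁹ J
93.57 BTU/oz → 3.48232×10⁶ J/kg
m = E / e_s = 3.9294×10⁹ / 3.48232×10⁶ = 1128.39 kg
In short ton: 1128.39 / 907.185 = 1.24384 short ton

1.244 short ton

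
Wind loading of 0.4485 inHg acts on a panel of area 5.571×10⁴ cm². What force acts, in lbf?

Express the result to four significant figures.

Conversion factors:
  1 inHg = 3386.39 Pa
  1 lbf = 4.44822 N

1902 lbf

0.4485 inHg × 3386.39 → 1518.8 Pa
5.571×10⁴ cm² × 0.0001 → 5.571 m²
F = P × A = 1518.8 Pa × 5.571 m² = 8461.23 N
8461.23 N ÷ (4.44822 N/lbf) = 1902.16 lbf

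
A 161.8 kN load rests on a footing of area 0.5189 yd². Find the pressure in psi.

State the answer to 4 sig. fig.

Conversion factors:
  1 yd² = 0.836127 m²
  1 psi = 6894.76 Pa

161.8 kN × 1000 = 161800 N
0.5189 yd² × 0.836127 = 0.433866 m²
P = F / A = 161800 N / 0.433866 m² = 372926 Pa
372926 Pa ÷ (6894.76 Pa/psi) = 54.0883 psi

54.09 psi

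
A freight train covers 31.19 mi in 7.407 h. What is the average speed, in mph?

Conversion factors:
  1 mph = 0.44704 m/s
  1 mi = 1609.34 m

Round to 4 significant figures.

4.211 mph

31.19 mi × 1609.34 → 50195.3 m
7.407 h × 3600 → 26665.2 s
v = d / t = 50195.3 m / 26665.2 s = 1.88243 m/s
1.88243 m/s ÷ (0.44704 m/s/mph) = 4.21088 mph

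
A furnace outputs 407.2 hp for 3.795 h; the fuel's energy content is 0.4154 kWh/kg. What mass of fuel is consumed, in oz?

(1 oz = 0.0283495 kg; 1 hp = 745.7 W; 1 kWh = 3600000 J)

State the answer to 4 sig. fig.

9.785×10⁴ oz

407.2 hp → 303649 W
3.795 h → 13662 s
E = P × t = 303649 × 13662 = 4.14845×10⁹ J
0.4154 kWh/kg → 1.49544×10⁶ J/kg
m = E / e_s = 4.14845×10⁹ / 1.49544×10⁶ = 2774.07 kg
In oz: 2774.07 / 0.0283495 = 97852.5 oz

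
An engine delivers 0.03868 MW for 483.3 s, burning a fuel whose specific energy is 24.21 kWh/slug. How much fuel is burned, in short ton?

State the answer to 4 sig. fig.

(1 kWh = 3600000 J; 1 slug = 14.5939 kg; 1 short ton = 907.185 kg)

0.03868 MW → 38680 W
E = P × t = 38680 × 483.3 = 1.8694×10⁷ J
24.21 kWh/slug → 5.97208×10⁶ J/kg
m = E / e_s = 1.8694×10⁷ / 5.97208×10⁶ = 3.13023 kg
In short ton: 3.13023 / 907.185 = 0.00345049 short ton

0.003450 short ton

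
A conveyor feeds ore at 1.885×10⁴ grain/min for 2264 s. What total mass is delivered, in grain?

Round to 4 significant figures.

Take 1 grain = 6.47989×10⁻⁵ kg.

1.885×10⁴ grain/min → 0.0203577 kg/s
m = ṁ × t = 0.0203577 × 2264 = 46.0898 kg
In grain: 46.0898 / 6.47989×10⁻⁵ = 711274 grain

7.113×10⁵ grain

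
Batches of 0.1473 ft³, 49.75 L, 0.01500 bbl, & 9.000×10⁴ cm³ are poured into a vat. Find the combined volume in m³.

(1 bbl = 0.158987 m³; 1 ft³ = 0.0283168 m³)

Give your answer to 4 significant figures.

0.1473 ft³ × 0.0283168 = 0.00417106 m³
49.75 L × 0.001 = 0.04975 m³
0.01500 bbl × 0.158987 = 0.0023848 m³
9.000×10⁴ cm³ × 10⁻⁶ = 0.09 m³
Combined: 0.00417106 + 0.04975 + 0.0023848 + 0.09 = 0.146306 m³

0.1463 m³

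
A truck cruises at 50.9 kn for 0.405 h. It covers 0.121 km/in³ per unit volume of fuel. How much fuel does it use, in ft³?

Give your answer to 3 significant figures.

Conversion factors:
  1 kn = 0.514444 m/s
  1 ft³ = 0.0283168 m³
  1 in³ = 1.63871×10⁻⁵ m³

0.183 ft³

50.9 kn → 26.1852 m/s
0.405 h → 1458 s
d = v × t = 26.1852 × 1458 = 38178 m
0.121 km/in³ → 7.38386×10⁶ m/m³
V = d / (distance per unit fuel) = 38178 / 7.38386×10⁶ = 0.00517047 m³
In ft³: 0.00517047 / 0.0283168 = 0.182594 ft³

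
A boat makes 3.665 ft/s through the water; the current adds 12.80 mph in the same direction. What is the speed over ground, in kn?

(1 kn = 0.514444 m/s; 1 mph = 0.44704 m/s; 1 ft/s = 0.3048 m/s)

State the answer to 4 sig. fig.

13.29 kn

3.665 ft/s × 0.3048 = 1.11709 m/s
12.80 mph × 0.44704 = 5.72211 m/s
Total: 1.11709 + 5.72211 = 6.8392 m/s
In kn: 6.8392 / 0.514444 = 13.2944 kn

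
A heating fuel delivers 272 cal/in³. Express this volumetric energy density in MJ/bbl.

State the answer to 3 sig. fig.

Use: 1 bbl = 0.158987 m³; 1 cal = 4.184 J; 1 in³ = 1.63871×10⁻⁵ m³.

272 cal/in³ × 4.184 J/cal ÷ 1.63871×10⁻⁵ m³/in³ = 6.94478×10⁷ J/m³
6.94478×10⁷ J/m³ ÷ 1000000 J/MJ × 0.158987 m³/bbl = 11.0413 MJ/bbl

11.0 MJ/bbl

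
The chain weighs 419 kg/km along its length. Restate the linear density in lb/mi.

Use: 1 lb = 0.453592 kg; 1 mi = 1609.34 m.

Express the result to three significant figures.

419 kg/km ÷ 1000 m/km = 0.419 kg/m
0.419 kg/m ÷ 0.453592 kg/lb × 1609.34 m/mi = 1486.61 lb/mi

1490 lb/mi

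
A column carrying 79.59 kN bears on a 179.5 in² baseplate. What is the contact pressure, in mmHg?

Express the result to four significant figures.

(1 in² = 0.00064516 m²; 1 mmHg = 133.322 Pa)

79.59 kN × 1000 = 79590 N
179.5 in² × 0.00064516 = 0.115806 m²
P = F / A = 79590 N / 0.115806 m² = 687270 Pa
687270 Pa ÷ (133.322 Pa/mmHg) = 5154.96 mmHg

5155 mmHg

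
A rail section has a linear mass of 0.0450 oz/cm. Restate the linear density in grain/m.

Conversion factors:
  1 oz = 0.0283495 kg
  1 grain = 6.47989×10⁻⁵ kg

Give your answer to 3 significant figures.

1970 grain/m

0.0450 oz/cm × 0.0283495 kg/oz ÷ 0.01 m/cm = 0.127573 kg/m
0.127573 kg/m ÷ 6.47989×10⁻⁵ kg/grain = 1968.75 grain/m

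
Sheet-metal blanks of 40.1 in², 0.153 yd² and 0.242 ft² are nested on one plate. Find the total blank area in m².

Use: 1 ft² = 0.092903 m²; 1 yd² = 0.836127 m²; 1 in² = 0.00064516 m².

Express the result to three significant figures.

0.176 m²

40.1 in² × 0.00064516 = 0.0258709 m²
0.153 yd² × 0.836127 = 0.127927 m²
0.242 ft² × 0.092903 = 0.0224825 m²
Combined: 0.0258709 + 0.127927 + 0.0224825 = 0.17628 m²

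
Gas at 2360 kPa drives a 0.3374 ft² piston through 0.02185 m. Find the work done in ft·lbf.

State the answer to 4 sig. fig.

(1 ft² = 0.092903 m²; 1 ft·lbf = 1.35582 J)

1192 ft·lbf

2360 kPa → 2.36×10⁶ Pa
0.3374 ft² → 0.0313455 m²
F = P × A = 2.36×10⁶ × 0.0313455 = 73975.4 N
W = F × d = 73975.4 × 0.02185 = 1616.36 J
In ft·lbf: 1616.36 / 1.35582 = 1192.16 ft·lbf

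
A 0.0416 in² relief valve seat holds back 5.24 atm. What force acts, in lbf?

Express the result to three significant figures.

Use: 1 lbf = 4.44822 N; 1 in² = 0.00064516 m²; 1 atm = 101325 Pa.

3.20 lbf

5.24 atm × 101325 → 530943 Pa
0.0416 in² × 0.00064516 → 2.68387×10⁻⁵ m²
F = P × A = 530943 Pa × 2.68387×10⁻⁵ m² = 14.2498 N
14.2498 N ÷ (4.44822 N/lbf) = 3.20348 lbf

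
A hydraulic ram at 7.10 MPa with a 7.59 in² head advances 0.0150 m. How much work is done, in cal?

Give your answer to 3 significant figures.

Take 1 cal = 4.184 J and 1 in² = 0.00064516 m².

7.10 MPa → 7.1×10⁶ Pa
7.59 in² → 0.00489676 m²
F = P × A = 7.1×10⁶ × 0.00489676 = 34767 N
W = F × d = 34767 × 0.015 = 521.505 J
In cal: 521.505 / 4.184 = 124.643 cal

125 cal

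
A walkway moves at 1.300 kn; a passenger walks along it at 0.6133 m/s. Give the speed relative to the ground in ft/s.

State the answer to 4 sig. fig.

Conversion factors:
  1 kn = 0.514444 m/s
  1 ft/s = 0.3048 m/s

1.300 kn × 0.514444 = 0.668777 m/s
0.6133 m/s (already m/s)
Total: 0.668777 + 0.6133 = 1.28208 m/s
In ft/s: 1.28208 / 0.3048 = 4.2063 ft/s

4.206 ft/s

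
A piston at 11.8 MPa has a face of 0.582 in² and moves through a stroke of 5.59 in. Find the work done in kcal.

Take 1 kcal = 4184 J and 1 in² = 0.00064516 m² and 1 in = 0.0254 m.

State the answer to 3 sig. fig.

0.150 kcal

11.8 MPa → 1.18×10⁷ Pa
0.582 in² → 3.75483×10⁻⁴ m²
F = P × A = 1.18×10⁷ × 3.75483×10⁻⁴ = 4430.7 N
5.59 in → 0.141986 m
W = F × d = 4430.7 × 0.141986 = 629.097 J
In kcal: 629.097 / 4184 = 0.150358 kcal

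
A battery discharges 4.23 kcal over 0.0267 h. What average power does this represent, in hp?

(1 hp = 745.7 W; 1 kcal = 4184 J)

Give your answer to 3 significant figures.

0.247 hp

4.23 kcal × 4184 = 17698.3 J
0.0267 h × 3600 = 96.12 s
P = E / t = 17698.3 J / 96.12 s = 184.127 W
184.127 W ÷ (745.7 W/hp) = 0.246918 hp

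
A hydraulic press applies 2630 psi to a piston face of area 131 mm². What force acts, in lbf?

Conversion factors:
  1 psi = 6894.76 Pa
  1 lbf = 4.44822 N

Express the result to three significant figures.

2630 psi × 6894.76 → 1.81332×10⁷ Pa
131 mm² × 10⁻⁶ → 1.31×10⁻⁴ m²
F = P × A = 1.81332×10⁷ Pa × 1.31×10⁻⁴ m² = 2375.45 N
2375.45 N ÷ (4.44822 N/lbf) = 534.023 lbf

534 lbf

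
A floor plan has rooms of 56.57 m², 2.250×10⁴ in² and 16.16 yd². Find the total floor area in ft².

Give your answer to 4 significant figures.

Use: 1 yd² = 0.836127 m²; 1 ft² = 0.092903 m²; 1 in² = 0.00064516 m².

910.6 ft²

56.57 m² (already m²)
2.250×10⁴ in² × 0.00064516 = 14.5161 m²
16.16 yd² × 0.836127 = 13.5118 m²
Total: 56.57 + 14.5161 + 13.5118 = 84.5979 m²
In ft²: 84.5979 / 0.092903 = 910.605 ft²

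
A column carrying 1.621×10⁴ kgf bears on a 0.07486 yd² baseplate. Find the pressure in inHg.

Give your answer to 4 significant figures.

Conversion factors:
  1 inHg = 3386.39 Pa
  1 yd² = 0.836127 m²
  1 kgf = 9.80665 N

1.621×10⁴ kgf × 9.80665 = 158966 N
0.07486 yd² × 0.836127 = 0.0625925 m²
P = F / A = 158966 N / 0.0625925 m² = 2.5397×10⁶ Pa
2.5397×10⁶ Pa ÷ (3386.39 Pa/inHg) = 749.973 inHg

750.0 inHg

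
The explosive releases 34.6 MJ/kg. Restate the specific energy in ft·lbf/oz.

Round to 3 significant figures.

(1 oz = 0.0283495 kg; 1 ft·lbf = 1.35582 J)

34.6 MJ/kg × 1000000 J/MJ = 3.46×10⁷ J/kg
3.46×10⁷ J/kg ÷ 1.35582 J/ft·lbf × 0.0283495 kg/oz = 723468 ft·lbf/oz

7.23×10⁵ ft·lbf/oz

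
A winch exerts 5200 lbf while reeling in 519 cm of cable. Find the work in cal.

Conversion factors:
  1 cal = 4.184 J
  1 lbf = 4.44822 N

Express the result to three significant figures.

2.87×10⁴ cal

5200 lbf × 4.44822 → 23130.7 N
519 cm × 0.01 → 5.19 m
W = F × d = 23130.7 N × 5.19 m = 120048 J
120048 J ÷ (4.184 J/cal) = 28692.2 cal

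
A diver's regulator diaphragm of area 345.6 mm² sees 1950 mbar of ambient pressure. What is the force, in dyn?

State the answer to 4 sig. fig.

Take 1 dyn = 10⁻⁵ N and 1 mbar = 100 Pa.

6.739×10⁶ dyn

1950 mbar × 100 = 195000 Pa
345.6 mm² × 10⁻⁶ = 3.456×10⁻⁴ m²
F = P × A = 195000 Pa × 3.456×10⁻⁴ m² = 67.392 N
67.392 N ÷ (10⁻⁵ N/dyn) = 6.7392×10⁶ dyn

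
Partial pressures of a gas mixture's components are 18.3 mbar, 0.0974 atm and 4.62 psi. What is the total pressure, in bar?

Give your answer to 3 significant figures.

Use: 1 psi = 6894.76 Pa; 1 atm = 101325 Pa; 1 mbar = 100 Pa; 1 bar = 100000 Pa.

18.3 mbar × 100 = 1830 Pa
0.0974 atm × 101325 = 9869.06 Pa
4.62 psi × 6894.76 = 31853.8 Pa
Total: 1830 + 9869.06 + 31853.8 = 43552.9 Pa
In bar: 43552.9 / 100000 = 0.435529 bar

0.436 bar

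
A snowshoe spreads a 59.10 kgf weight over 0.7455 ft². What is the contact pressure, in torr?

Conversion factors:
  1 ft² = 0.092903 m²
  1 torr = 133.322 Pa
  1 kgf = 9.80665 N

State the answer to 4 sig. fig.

59.10 kgf × 9.80665 → 579.573 N
0.7455 ft² × 0.092903 → 0.0692592 m²
P = F / A = 579.573 N / 0.0692592 m² = 8368.17 Pa
8368.17 Pa ÷ (133.322 Pa/torr) = 62.7666 torr

62.77 torr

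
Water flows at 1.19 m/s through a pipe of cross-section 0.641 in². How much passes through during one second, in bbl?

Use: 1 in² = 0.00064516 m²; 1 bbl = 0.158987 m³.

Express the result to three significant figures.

0.00310 bbl

0.641 in² × 0.00064516 → 4.13548×10⁻⁴ m²
V = v × A × t = 1.19 m/s × 4.13548×10⁻⁴ m² × 1 s = 4.92122×10⁻⁴ m³
4.92122×10⁻⁴ m³ ÷ (0.158987 m³/bbl) = 0.00309536 bbl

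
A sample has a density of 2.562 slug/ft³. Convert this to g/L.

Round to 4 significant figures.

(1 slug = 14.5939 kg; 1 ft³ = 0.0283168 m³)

1320 g/L

2.562 slug/ft³ × 14.5939 kg/slug ÷ 0.0283168 m³/ft³ = 1320.4 kg/m³
1320.4 kg/m³ ÷ 0.001 kg/g × 0.001 m³/L = 1320.4 g/L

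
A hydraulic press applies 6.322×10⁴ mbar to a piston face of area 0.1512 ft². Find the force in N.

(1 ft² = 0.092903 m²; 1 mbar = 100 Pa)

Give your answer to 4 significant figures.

8.880×10⁴ N

6.322×10⁴ mbar × 100 = 6.322×10⁶ Pa
0.1512 ft² × 0.092903 = 0.0140469 m²
F = P × A = 6.322×10⁶ Pa × 0.0140469 m² = 88804.5 N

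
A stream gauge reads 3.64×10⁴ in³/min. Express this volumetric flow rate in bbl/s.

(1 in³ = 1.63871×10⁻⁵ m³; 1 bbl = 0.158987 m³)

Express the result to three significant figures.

3.64×10⁴ in³/min × 1.63871×10⁻⁵ m³/in³ ÷ 60 s/min = 0.00994151 m³/s
0.00994151 m³/s ÷ 0.158987 m³/bbl = 0.0625303 bbl/s

0.0625 bbl/s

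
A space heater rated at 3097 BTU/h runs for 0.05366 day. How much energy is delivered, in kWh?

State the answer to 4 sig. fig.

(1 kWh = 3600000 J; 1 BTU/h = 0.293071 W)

3097 BTU/h × 0.293071 → 907.641 W
0.05366 day × 86400 → 4636.22 s
E = P × t = 907.641 W × 4636.22 s = 4.20802×10⁶ J
4.20802×10⁶ J ÷ (3600000 J/kWh) = 1.16889 kWh

1.169 kWh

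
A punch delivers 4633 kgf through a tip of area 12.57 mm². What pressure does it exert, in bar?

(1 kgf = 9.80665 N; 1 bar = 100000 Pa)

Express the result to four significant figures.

4633 kgf × 9.80665 → 45434.2 N
12.57 mm² × 10⁻⁶ → 1.257×10⁻⁵ m²
P = F / A = 45434.2 N / 1.257×10⁻⁵ m² = 3.61449×10⁹ Pa
3.61449×10⁹ Pa ÷ (100000 Pa/bar) = 36144.9 bar

3.614×10⁴ bar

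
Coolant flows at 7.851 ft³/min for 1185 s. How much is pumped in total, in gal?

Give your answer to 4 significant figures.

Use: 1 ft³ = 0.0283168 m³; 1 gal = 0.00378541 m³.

1160 gal

7.851 ft³/min → 0.00370525 m³/s
V = Q × t = 0.00370525 × 1185 = 4.39072 m³
In gal: 4.39072 / 0.00378541 = 1159.91 gal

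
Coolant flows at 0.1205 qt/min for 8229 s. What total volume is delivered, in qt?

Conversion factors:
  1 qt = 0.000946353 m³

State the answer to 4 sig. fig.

0.1205 qt/min → 1.90059×10⁻⁶ m³/s
V = Q × t = 1.90059×10⁻⁶ × 8229 = 0.01564 m³
In qt: 0.01564 / 0.000946353 = 16.5266 qt

16.53 qt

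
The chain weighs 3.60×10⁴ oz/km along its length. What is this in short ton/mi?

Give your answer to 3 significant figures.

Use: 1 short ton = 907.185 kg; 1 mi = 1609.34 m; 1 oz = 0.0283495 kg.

1.81 short ton/mi

3.60×10⁴ oz/km × 0.0283495 kg/oz ÷ 1000 m/km = 1.02058 kg/m
1.02058 kg/m ÷ 907.185 kg/short ton × 1609.34 m/mi = 1.8105 short ton/mi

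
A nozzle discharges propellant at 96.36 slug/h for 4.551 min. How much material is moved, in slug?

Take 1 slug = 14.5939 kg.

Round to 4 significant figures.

7.309 slug

96.36 slug/h → 0.39063 kg/s
4.551 min → 273.06 s
m = ṁ × t = 0.39063 × 273.06 = 106.665 kg
In slug: 106.665 / 14.5939 = 7.30888 slug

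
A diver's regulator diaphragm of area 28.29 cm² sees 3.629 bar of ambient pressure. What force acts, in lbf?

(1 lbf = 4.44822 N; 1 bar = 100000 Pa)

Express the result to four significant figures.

230.8 lbf

3.629 bar × 100000 = 362900 Pa
28.29 cm² × 0.0001 = 0.002829 m²
F = P × A = 362900 Pa × 0.002829 m² = 1026.64 N
1026.64 N ÷ (4.44822 N/lbf) = 230.798 lbf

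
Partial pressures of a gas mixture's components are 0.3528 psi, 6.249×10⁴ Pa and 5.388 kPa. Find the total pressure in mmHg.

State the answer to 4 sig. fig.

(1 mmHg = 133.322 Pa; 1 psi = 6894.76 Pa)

527.4 mmHg

0.3528 psi × 6894.76 = 2432.47 Pa
6.249×10⁴ Pa (already Pa)
5.388 kPa × 1000 = 5388 Pa
Sum: 2432.47 + 62490 + 5388 = 70310.5 Pa
In mmHg: 70310.5 / 133.322 = 527.374 mmHg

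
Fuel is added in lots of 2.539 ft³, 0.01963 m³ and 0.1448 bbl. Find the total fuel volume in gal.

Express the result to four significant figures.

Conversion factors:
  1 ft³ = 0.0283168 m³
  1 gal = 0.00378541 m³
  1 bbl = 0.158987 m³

2.539 ft³ × 0.0283168 = 0.0718964 m³
0.01963 m³ (already m³)
0.1448 bbl × 0.158987 = 0.0230213 m³
Sum: 0.0718964 + 0.01963 + 0.0230213 = 0.114548 m³
In gal: 0.114548 / 0.00378541 = 30.2604 gal

30.26 gal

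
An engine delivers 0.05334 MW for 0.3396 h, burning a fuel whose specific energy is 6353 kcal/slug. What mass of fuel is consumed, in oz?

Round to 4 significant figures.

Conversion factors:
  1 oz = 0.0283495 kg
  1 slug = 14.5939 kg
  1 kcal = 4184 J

1263 oz

0.05334 MW → 53340 W
0.3396 h → 1222.56 s
E = P × t = 53340 × 1222.56 = 6.52114×10⁷ J
6353 kcal/slug → 1.82137×10⁶ J/kg
m = E / e_s = 6.52114×10⁷ / 1.82137×10⁶ = 35.8035 kg
In oz: 35.8035 / 0.0283495 = 1262.93 oz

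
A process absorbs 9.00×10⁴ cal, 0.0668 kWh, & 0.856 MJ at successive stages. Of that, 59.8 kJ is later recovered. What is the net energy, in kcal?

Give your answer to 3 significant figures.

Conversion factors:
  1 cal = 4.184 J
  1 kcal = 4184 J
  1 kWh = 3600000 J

9.00×10⁴ cal × 4.184 = 376560 J
0.0668 kWh × 3600000 = 240480 J
0.856 MJ × 1000000 = 856000 J
59.8 kJ × 1000 = 59800 J
Net: 376560 + 240480 + 856000 − 59800 = 1.41324×10⁶ J
In kcal: 1.41324×10⁶ / 4184 = 337.772 kcal

338 kcal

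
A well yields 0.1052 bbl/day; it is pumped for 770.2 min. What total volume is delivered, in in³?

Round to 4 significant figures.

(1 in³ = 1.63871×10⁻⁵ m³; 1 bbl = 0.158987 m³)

545.9 in³

0.1052 bbl/day → 1.93581×10⁻⁷ m³/s
770.2 min → 46212 s
V = Q × t = 1.93581×10⁻⁷ × 46212 = 0.00894577 m³
In in³: 0.00894577 / 1.63871×10⁻⁵ = 545.903 in³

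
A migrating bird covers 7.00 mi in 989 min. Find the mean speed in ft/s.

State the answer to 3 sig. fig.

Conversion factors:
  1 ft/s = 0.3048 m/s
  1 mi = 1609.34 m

7.00 mi × 1609.34 → 11265.4 m
989 min × 60 → 59340 s
v = d / t = 11265.4 m / 59340 s = 0.189845 m/s
0.189845 m/s ÷ (0.3048 m/s/ft/s) = 0.622851 ft/s

0.623 ft/s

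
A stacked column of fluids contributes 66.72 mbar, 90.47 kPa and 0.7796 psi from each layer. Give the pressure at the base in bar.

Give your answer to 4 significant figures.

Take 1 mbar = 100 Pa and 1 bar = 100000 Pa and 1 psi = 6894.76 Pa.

66.72 mbar × 100 = 6672 Pa
90.47 kPa × 1000 = 90470 Pa
0.7796 psi × 6894.76 = 5375.15 Pa
Total: 6672 + 90470 + 5375.15 = 102517 Pa
In bar: 102517 / 100000 = 1.02517 bar

1.025 bar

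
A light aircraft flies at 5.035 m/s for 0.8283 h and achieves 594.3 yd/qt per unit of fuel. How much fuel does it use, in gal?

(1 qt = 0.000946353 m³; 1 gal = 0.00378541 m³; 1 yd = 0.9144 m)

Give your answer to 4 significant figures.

6.907 gal

0.8283 h → 2981.88 s
d = v × t = 5.035 × 2981.88 = 15013.8 m
594.3 yd/qt → 574234 m/m³
V = d / (distance per unit fuel) = 15013.8 / 574234 = 0.0261458 m³
In gal: 0.0261458 / 0.00378541 = 6.90699 gal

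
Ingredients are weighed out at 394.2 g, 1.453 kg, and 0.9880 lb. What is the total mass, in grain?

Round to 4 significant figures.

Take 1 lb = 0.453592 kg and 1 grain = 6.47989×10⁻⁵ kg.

3.542×10⁴ grain

394.2 g × 0.001 = 0.3942 kg
1.453 kg (already kg)
0.9880 lb × 0.453592 = 0.448149 kg
Total: 0.3942 + 1.453 + 0.448149 = 2.29535 kg
In grain: 2.29535 / 6.47989×10⁻⁵ = 35422.7 grain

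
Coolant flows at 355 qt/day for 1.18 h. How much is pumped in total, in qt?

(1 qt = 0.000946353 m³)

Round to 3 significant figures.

355 qt/day → 3.88837×10⁻⁶ m³/s
1.18 h → 4248 s
V = Q × t = 3.88837×10⁻⁶ × 4248 = 0.0165178 m³
In qt: 0.0165178 / 0.000946353 = 17.4542 qt

17.5 qt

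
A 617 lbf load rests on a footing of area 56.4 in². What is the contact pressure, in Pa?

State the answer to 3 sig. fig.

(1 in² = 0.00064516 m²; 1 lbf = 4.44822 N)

617 lbf × 4.44822 = 2744.55 N
56.4 in² × 0.00064516 = 0.036387 m²
P = F / A = 2744.55 N / 0.036387 m² = 75426.7 Pa

7.54×10⁴ Pa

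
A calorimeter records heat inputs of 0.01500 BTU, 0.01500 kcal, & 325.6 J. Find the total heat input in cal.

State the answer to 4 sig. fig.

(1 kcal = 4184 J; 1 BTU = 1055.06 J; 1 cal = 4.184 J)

0.01500 BTU × 1055.06 → 15.8259 J
0.01500 kcal × 4184 → 62.76 J
325.6 J (already J)
Sum: 15.8259 + 62.76 + 325.6 = 404.186 J
In cal: 404.186 / 4.184 = 96.6028 cal

96.60 cal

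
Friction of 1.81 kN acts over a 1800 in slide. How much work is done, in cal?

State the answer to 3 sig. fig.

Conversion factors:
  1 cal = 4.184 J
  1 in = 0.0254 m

1.98×10⁴ cal

1.81 kN × 1000 = 1810 N
1800 in × 0.0254 = 45.72 m
W = F × d = 1810 N × 45.72 m = 82753.2 J
82753.2 J ÷ (4.184 J/cal) = 19778.5 cal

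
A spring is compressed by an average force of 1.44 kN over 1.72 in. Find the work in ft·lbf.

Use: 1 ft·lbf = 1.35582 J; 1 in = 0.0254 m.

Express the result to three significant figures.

1.44 kN × 1000 = 1440 N
1.72 in × 0.0254 = 0.043688 m
W = F × d = 1440 N × 0.043688 m = 62.9107 J
62.9107 J ÷ (1.35582 J/ft·lbf) = 46.4005 ft·lbf

46.4 ft·lbf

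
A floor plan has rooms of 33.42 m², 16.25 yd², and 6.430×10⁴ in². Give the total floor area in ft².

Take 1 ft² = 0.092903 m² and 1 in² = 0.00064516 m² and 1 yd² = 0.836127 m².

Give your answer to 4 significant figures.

33.42 m² (already m²)
16.25 yd² × 0.836127 = 13.5871 m²
6.430×10⁴ in² × 0.00064516 = 41.4838 m²
Combined: 33.42 + 13.5871 + 41.4838 = 88.4909 m²
In ft²: 88.4909 / 0.092903 = 952.509 ft²

952.5 ft²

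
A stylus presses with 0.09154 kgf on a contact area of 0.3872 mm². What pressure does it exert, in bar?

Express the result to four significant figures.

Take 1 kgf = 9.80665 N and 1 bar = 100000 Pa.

23.18 bar

0.09154 kgf × 9.80665 → 0.897701 N
0.3872 mm² × 10⁻⁶ → 3.872×10⁻⁷ m²
P = F / A = 0.897701 N / 3.872×10⁻⁷ m² = 2.31844×10⁶ Pa
2.31844×10⁶ Pa ÷ (100000 Pa/bar) = 23.1844 bar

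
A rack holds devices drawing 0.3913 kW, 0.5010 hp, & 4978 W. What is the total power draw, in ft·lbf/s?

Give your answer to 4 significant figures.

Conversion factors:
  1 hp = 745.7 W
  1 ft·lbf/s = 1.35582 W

0.3913 kW × 1000 → 391.3 W
0.5010 hp × 745.7 → 373.596 W
4978 W (already W)
Combined: 391.3 + 373.596 + 4978 = 5742.9 W
In ft·lbf/s: 5742.9 / 1.35582 = 4235.74 ft·lbf/s

4236 ft·lbf/s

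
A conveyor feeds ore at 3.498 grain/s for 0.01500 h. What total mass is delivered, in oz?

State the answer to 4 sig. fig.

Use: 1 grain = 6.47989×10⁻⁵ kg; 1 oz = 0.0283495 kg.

3.498 grain/s → 2.26667×10⁻⁴ kg/s
0.01500 h → 54 s
m = ṁ × t = 2.26667×10⁻⁴ × 54 = 0.01224 kg
In oz: 0.01224 / 0.0283495 = 0.431754 oz

0.4318 oz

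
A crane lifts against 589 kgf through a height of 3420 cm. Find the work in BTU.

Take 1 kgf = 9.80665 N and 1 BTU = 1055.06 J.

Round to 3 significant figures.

589 kgf × 9.80665 = 5776.12 N
3420 cm × 0.01 = 34.2 m
W = F × d = 5776.12 N × 34.2 m = 197543 J
197543 J ÷ (1055.06 J/BTU) = 187.234 BTU

187 BTU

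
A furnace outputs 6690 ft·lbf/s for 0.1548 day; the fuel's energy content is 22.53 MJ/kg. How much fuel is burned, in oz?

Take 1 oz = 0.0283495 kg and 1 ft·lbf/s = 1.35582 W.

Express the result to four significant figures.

189.9 oz

6690 ft·lbf/s → 9070.44 W
0.1548 day → 13374.7 s
E = P × t = 9070.44 × 13374.7 = 1.21314×10⁸ J
22.53 MJ/kg → 2.253×10⁷ J/kg
m = E / e_s = 1.21314×10⁸ / 2.253×10⁷ = 5.38455 kg
In oz: 5.38455 / 0.0283495 = 189.935 oz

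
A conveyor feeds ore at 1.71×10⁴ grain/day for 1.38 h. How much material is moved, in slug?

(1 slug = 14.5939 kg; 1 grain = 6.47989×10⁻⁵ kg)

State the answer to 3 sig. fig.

1.71×10⁴ grain/day → 1.28248×10⁻⁵ kg/s
1.38 h → 4968 s
m = ṁ × t = 1.28248×10⁻⁵ × 4968 = 0.0637136 kg
In slug: 0.0637136 / 14.5939 = 0.00436577 slug

0.00437 slug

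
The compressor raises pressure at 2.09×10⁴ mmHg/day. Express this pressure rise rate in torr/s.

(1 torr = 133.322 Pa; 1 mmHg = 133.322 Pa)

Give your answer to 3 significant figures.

0.242 torr/s

2.09×10⁴ mmHg/day × 133.322 Pa/mmHg ÷ 86400 s/day = 32.2503 Pa/s
32.2503 Pa/s ÷ 133.322 Pa/torr = 0.241898 torr/s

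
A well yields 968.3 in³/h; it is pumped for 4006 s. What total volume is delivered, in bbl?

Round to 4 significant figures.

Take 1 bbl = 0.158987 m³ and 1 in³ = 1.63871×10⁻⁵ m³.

0.1111 bbl

968.3 in³/h → 4.40767×10⁻⁶ m³/s
V = Q × t = 4.40767×10⁻⁶ × 4006 = 0.0176571 m³
In bbl: 0.0176571 / 0.158987 = 0.11106 bbl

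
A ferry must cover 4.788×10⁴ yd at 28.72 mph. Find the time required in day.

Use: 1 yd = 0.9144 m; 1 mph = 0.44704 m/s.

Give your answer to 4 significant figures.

4.788×10⁴ yd × 0.9144 = 43781.5 m
28.72 mph × 0.44704 = 12.839 m/s
t = d / v = 43781.5 m / 12.839 m/s = 3410.04 s
3410.04 s ÷ (86400 s/day) = 0.0394681 day

0.03947 day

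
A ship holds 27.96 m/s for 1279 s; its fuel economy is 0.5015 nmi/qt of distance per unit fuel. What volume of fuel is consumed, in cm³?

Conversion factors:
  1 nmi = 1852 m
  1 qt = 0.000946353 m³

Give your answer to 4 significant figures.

3.644×10⁴ cm³

d = v × t = 27.96 × 1279 = 35760.8 m
0.5015 nmi/qt → 981429 m/m³
V = d / (distance per unit fuel) = 35760.8 / 981429 = 0.0364375 m³
In cm³: 0.0364375 / 10⁻⁶ = 36437.5 cm³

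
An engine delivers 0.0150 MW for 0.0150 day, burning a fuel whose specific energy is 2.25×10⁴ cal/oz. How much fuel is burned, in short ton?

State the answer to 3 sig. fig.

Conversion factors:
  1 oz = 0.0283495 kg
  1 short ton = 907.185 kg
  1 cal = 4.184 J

0.0150 MW → 15000 W
0.0150 day → 1296 s
E = P × t = 15000 × 1296 = 1.944×10⁷ J
2.25×10⁴ cal/oz → 3.32069×10⁶ J/kg
m = E / e_s = 1.944×10⁷ / 3.32069×10⁶ = 5.8542 kg
In short ton: 5.8542 / 907.185 = 0.00645315 short ton

0.00645 short ton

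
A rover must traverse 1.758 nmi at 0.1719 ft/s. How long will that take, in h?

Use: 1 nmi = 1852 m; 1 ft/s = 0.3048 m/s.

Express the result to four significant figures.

1.758 nmi × 1852 → 3255.82 m
0.1719 ft/s × 0.3048 → 0.0523951 m/s
t = d / v = 3255.82 m / 0.0523951 m/s = 62139.8 s
62139.8 s ÷ (3600 s/h) = 17.2611 h

17.26 h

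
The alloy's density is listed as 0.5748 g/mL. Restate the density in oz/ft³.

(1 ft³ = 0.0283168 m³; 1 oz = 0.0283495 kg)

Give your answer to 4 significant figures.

0.5748 g/mL × 0.001 kg/g ÷ 10⁻⁶ m³/mL = 574.8 kg/m³
574.8 kg/m³ ÷ 0.0283495 kg/oz × 0.0283168 m³/ft³ = 574.137 oz/ft³

574.1 oz/ft³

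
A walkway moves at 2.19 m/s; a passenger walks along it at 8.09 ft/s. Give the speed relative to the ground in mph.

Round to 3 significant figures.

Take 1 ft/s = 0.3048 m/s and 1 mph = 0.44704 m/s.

10.4 mph

2.19 m/s (already m/s)
8.09 ft/s × 0.3048 → 2.46583 m/s
Total: 2.19 + 2.46583 = 4.65583 m/s
In mph: 4.65583 / 0.44704 = 10.4148 mph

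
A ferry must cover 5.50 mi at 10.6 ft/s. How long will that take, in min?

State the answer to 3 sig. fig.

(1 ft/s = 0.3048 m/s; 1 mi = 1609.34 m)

5.50 mi × 1609.34 → 8851.37 m
10.6 ft/s × 0.3048 → 3.23088 m/s
t = d / v = 8851.37 m / 3.23088 m/s = 2739.62 s
2739.62 s ÷ (60 s/min) = 45.6603 min

45.7 min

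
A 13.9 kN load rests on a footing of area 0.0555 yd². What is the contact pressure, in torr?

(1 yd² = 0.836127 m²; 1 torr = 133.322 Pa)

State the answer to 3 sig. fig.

2250 torr

13.9 kN × 1000 → 13900 N
0.0555 yd² × 0.836127 → 0.046405 m²
P = F / A = 13900 N / 0.046405 m² = 299537 Pa
299537 Pa ÷ (133.322 Pa/torr) = 2246.72 torr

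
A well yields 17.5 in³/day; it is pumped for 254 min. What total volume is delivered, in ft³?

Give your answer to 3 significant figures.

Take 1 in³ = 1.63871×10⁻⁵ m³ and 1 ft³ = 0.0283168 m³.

17.5 in³/day → 3.31915×10⁻⁹ m³/s
254 min → 15240 s
V = Q × t = 3.31915×10⁻⁹ × 15240 = 5.05838×10⁻⁵ m³
In ft³: 5.05838×10⁻⁵ / 0.0283168 = 0.00178635 ft³

0.00179 ft³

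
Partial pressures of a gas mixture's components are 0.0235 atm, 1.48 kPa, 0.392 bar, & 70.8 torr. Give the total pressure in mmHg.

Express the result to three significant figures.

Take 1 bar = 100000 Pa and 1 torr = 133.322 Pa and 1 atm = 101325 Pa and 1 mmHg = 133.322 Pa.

394 mmHg

0.0235 atm × 101325 = 2381.14 Pa
1.48 kPa × 1000 = 1480 Pa
0.392 bar × 100000 = 39200 Pa
70.8 torr × 133.322 = 9439.2 Pa
Total: 2381.14 + 1480 + 39200 + 9439.2 = 52500.3 Pa
In mmHg: 52500.3 / 133.322 = 393.786 mmHg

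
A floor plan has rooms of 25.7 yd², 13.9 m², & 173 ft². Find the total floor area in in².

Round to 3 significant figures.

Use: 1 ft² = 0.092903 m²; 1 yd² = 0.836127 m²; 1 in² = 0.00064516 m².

25.7 yd² × 0.836127 = 21.4885 m²
13.9 m² (already m²)
173 ft² × 0.092903 = 16.0722 m²
Sum: 21.4885 + 13.9 + 16.0722 = 51.4607 m²
In in²: 51.4607 / 0.00064516 = 79764.2 in²

7.98×10⁴ in²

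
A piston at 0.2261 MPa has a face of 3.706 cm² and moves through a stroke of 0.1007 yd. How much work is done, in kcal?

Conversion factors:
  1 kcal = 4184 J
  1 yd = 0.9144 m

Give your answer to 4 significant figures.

0.001844 kcal

0.2261 MPa → 226100 Pa
3.706 cm² → 3.706×10⁻⁴ m²
F = P × A = 226100 × 3.706×10⁻⁴ = 83.7927 N
0.1007 yd → 0.0920801 m
W = F × d = 83.7927 × 0.0920801 = 7.71564 J
In kcal: 7.71564 / 4184 = 0.00184408 kcal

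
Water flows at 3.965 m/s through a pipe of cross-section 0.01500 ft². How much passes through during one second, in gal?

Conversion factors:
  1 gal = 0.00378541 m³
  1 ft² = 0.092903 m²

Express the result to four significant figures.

0.01500 ft² × 0.092903 = 0.00139354 m²
V = v × A × t = 3.965 m/s × 0.00139354 m² × 1 s = 0.00552539 m³
0.00552539 m³ ÷ (0.00378541 m³/gal) = 1.45965 gal

1.460 gal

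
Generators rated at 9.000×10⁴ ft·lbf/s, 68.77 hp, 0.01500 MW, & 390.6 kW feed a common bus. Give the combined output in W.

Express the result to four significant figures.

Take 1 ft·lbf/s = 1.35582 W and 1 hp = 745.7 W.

5.789×10⁵ W

9.000×10⁴ ft·lbf/s × 1.35582 = 122024 W
68.77 hp × 745.7 = 51281.8 W
0.01500 MW × 1000000 = 15000 W
390.6 kW × 1000 = 390600 W
Sum: 122024 + 51281.8 + 15000 + 390600 = 578906 W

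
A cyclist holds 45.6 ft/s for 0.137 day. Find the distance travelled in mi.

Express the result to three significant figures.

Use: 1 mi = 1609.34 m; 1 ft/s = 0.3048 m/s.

45.6 ft/s × 0.3048 = 13.8989 m/s
0.137 day × 86400 = 11836.8 s
d = v × t = 13.8989 m/s × 11836.8 s = 164518 m
164518 m ÷ (1609.34 m/mi) = 102.227 mi

102 mi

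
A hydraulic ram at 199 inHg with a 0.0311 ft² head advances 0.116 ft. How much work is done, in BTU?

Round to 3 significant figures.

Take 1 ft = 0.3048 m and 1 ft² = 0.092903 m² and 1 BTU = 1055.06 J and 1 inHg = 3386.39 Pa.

0.0652 BTU

199 inHg → 673892 Pa
0.0311 ft² → 0.00288928 m²
F = P × A = 673892 × 0.00288928 = 1947.06 N
0.116 ft → 0.0353568 m
W = F × d = 1947.06 × 0.0353568 = 68.8418 J
In BTU: 68.8418 / 1055.06 = 0.0652492 BTU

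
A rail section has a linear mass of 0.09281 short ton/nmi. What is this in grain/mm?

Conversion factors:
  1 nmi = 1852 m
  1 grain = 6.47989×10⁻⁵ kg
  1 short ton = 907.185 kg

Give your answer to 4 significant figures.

0.7016 grain/mm

0.09281 short ton/nmi × 907.185 kg/short ton ÷ 1852 m/nmi = 0.0454621 kg/m
0.0454621 kg/m ÷ 6.47989×10⁻⁵ kg/grain × 0.001 m/mm = 0.701588 grain/mm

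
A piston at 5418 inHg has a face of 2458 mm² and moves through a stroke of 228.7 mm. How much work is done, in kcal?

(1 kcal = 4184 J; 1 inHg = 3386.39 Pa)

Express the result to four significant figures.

2.465 kcal

5418 inHg → 1.83475×10⁷ Pa
2458 mm² → 0.002458 m²
F = P × A = 1.83475×10⁷ × 0.002458 = 45098.2 N
228.7 mm → 0.2287 m
W = F × d = 45098.2 × 0.2287 = 10314 J
In kcal: 10314 / 4184 = 2.46511 kcal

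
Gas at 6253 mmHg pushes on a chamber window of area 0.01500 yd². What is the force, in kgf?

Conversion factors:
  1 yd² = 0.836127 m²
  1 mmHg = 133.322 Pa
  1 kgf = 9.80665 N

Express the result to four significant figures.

6253 mmHg × 133.322 = 833662 Pa
0.01500 yd² × 0.836127 = 0.0125419 m²
F = P × A = 833662 Pa × 0.0125419 m² = 10455.7 N
10455.7 N ÷ (9.80665 N/kgf) = 1066.18 kgf

1066 kgf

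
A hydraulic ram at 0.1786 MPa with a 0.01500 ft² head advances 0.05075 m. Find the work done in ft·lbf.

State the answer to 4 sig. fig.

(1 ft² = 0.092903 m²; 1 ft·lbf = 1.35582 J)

9.316 ft·lbf

0.1786 MPa → 178600 Pa
0.01500 ft² → 0.00139354 m²
F = P × A = 178600 × 0.00139354 = 248.886 N
W = F × d = 248.886 × 0.05075 = 12.631 J
In ft·lbf: 12.631 / 1.35582 = 9.31613 ft·lbf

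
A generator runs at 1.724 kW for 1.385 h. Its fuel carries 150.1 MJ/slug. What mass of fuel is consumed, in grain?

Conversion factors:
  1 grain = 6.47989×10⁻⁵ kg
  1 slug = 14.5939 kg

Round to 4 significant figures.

1.724 kW → 1724 W
1.385 h → 4986 s
E = P × t = 1724 × 4986 = 8.59586×10⁶ J
150.1 MJ/slug → 1.02851×10⁷ J/kg
m = E / e_s = 8.59586×10⁶ / 1.02851×10⁷ = 0.835759 kg
In grain: 0.835759 / 6.47989×10⁻⁵ = 12897.7 grain

1.290×10⁴ grain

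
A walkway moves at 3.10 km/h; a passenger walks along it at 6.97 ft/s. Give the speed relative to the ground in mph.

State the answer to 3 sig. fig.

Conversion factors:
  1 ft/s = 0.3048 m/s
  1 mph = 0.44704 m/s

3.10 km/h × (1/3.6) = 0.861111 m/s
6.97 ft/s × 0.3048 = 2.12446 m/s
Sum: 0.861111 + 2.12446 = 2.98557 m/s
In mph: 2.98557 / 0.44704 = 6.67853 mph

6.68 mph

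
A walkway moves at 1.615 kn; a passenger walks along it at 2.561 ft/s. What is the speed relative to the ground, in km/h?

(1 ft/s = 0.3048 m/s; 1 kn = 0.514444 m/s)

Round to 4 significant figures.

5.801 km/h

1.615 kn × 0.514444 = 0.830827 m/s
2.561 ft/s × 0.3048 = 0.780593 m/s
Total: 0.830827 + 0.780593 = 1.61142 m/s
In km/h: 1.61142 / (1/3.6) = 5.80111 km/h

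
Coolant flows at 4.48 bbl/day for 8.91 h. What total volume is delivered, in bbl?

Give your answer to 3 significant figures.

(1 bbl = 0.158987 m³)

1.66 bbl

4.48 bbl/day → 8.24377×10⁻⁶ m³/s
8.91 h → 32076 s
V = Q × t = 8.24377×10⁻⁶ × 32076 = 0.264427 m³
In bbl: 0.264427 / 0.158987 = 1.6632 bbl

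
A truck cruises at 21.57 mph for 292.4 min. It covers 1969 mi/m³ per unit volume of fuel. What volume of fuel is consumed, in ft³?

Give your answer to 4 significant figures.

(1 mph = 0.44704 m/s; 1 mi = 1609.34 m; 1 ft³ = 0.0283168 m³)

21.57 mph → 9.64265 m/s
292.4 min → 17544 s
d = v × t = 9.64265 × 17544 = 169171 m
1969 mi/m³ → 3.16879×10⁶ m/m³
V = d / (distance per unit fuel) = 169171 / 3.16879×10⁶ = 0.0533866 m³
In ft³: 0.0533866 / 0.0283168 = 1.88533 ft³

1.885 ft³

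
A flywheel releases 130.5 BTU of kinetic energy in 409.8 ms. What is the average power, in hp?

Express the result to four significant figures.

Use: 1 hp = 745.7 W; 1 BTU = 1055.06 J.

130.5 BTU × 1055.06 = 137685 J
409.8 ms × 0.001 = 0.4098 s
P = E / t = 137685 J / 0.4098 s = 335981 W
335981 W ÷ (745.7 W/hp) = 450.558 hp

450.6 hp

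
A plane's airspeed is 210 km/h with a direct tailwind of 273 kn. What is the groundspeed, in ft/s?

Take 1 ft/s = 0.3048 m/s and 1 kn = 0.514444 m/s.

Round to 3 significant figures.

210 km/h × (1/3.6) → 58.3333 m/s
273 kn × 0.514444 → 140.443 m/s
Total: 58.3333 + 140.443 = 198.776 m/s
In ft/s: 198.776 / 0.3048 = 652.152 ft/s

652 ft/s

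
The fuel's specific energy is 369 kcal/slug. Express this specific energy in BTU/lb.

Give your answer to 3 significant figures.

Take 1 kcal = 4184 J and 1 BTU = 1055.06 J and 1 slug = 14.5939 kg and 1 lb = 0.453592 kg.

45.5 BTU/lb

369 kcal/slug × 4184 J/kcal ÷ 14.5939 kg/slug = 105791 J/kg
105791 J/kg ÷ 1055.06 J/BTU × 0.453592 kg/lb = 45.4817 BTU/lb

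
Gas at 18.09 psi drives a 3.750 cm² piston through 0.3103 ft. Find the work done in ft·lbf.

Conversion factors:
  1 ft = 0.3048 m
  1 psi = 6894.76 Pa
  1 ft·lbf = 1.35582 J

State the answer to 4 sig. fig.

3.263 ft·lbf

18.09 psi → 124726 Pa
3.750 cm² → 3.75×10⁻⁴ m²
F = P × A = 124726 × 3.75×10⁻⁴ = 46.7722 N
0.3103 ft → 0.0945794 m
W = F × d = 46.7722 × 0.0945794 = 4.42369 J
In ft·lbf: 4.42369 / 1.35582 = 3.26274 ft·lbf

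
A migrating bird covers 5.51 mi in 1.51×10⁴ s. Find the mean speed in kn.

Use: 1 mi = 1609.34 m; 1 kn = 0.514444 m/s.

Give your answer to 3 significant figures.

5.51 mi × 1609.34 = 8867.46 m
v = d / t = 8867.46 m / 15100 s = 0.587249 m/s
0.587249 m/s ÷ (0.514444 m/s/kn) = 1.14152 kn

1.14 kn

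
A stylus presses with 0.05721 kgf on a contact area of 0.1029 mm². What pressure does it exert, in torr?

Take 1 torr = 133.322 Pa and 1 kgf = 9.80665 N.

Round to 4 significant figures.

0.05721 kgf × 9.80665 = 0.561038 N
0.1029 mm² × 10⁻⁶ = 1.029×10⁻⁷ m²
P = F / A = 0.561038 N / 1.029×10⁻⁷ m² = 5.45226×10⁶ Pa
5.45226×10⁶ Pa ÷ (133.322 Pa/torr) = 40895.4 torr

4.090×10⁴ torr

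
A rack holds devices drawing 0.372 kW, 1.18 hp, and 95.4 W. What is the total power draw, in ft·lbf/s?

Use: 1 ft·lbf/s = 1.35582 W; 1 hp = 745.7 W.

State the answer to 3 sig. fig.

994 ft·lbf/s

0.372 kW × 1000 = 372 W
1.18 hp × 745.7 = 879.926 W
95.4 W (already W)
Combined: 372 + 879.926 + 95.4 = 1347.33 W
In ft·lbf/s: 1347.33 / 1.35582 = 993.738 ft·lbf/s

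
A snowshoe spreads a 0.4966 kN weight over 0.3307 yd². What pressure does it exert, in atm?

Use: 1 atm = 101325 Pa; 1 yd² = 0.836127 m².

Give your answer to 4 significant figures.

0.01772 atm

0.4966 kN × 1000 → 496.6 N
0.3307 yd² × 0.836127 → 0.276507 m²
P = F / A = 496.6 N / 0.276507 m² = 1795.98 Pa
1795.98 Pa ÷ (101325 Pa/atm) = 0.0177249 atm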